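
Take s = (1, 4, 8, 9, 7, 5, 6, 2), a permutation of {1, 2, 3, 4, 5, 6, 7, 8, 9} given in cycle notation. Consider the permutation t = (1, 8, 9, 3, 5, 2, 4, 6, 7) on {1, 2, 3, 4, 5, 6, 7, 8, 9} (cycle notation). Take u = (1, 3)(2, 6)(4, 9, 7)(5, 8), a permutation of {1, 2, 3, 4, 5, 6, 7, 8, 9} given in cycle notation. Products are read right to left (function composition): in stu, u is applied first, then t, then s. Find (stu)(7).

2

Apply the permutations in order: u(7) = 4, then t(4) = 6, then s(6) = 2. So (stu)(7) = 2.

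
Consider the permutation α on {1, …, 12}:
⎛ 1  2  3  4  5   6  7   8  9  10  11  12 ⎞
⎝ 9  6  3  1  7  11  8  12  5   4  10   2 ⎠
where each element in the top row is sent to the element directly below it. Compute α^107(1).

Tracing 1 → 9 → … returns to 1 after 11 steps, so 1 lies in an 11-cycle (1 9 5 7 8 12 2 6 11 10 4).
On an 11-cycle, α^11 is the identity, so α^107 = α^8 there (107 ≡ 8 mod 11).
Advancing 8 steps from 1: 1 → 9 → 5 → 7 → 8 → 12 → 2 → 6 → 11.

11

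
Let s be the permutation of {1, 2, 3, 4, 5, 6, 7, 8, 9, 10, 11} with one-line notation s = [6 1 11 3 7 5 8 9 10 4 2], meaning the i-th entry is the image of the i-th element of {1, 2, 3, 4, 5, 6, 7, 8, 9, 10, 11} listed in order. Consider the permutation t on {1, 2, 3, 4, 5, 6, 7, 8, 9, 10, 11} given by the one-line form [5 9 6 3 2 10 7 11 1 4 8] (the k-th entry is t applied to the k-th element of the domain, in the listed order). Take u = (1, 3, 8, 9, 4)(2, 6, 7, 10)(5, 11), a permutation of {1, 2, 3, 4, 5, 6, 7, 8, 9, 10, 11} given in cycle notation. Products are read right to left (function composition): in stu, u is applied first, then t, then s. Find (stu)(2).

4

Apply the permutations in order: u(2) = 6, then t(6) = 10, then s(10) = 4. So (stu)(2) = 4.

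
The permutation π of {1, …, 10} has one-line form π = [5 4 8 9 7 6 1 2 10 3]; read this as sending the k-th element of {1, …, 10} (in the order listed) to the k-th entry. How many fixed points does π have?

The fixed points (elements with π(x) = x) are {6}, so there is 1.

1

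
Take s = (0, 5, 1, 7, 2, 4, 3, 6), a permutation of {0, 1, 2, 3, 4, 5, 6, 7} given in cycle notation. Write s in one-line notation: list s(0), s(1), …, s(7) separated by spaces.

5 7 4 6 3 1 0 2

Reading each image from the cycles: 0→5, 1→7, 2→4, 3→6, 4→3, 5→1, 6→0, 7→2.
Listing these in domain order gives 5 7 4 6 3 1 0 2.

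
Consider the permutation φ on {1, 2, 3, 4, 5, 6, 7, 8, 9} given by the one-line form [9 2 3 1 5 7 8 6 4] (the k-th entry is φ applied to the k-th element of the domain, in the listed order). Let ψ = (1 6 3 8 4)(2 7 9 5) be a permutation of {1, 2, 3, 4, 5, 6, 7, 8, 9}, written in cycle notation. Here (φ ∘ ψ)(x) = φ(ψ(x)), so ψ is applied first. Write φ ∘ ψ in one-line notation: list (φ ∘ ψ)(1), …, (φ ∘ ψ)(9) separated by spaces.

For each element, apply ψ then φ: 1 → 6 → 7; 2 → 7 → 8; 3 → 8 → 6; 4 → 1 → 9; 5 → 2 → 2; 6 → 3 → 3; 7 → 9 → 4; 8 → 4 → 1; 9 → 5 → 5.
So φ ∘ ψ in one-line form is 7 8 6 9 2 3 4 1 5.

7 8 6 9 2 3 4 1 5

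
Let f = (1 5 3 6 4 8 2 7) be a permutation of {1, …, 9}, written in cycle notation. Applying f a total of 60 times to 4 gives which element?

4 lies in the 8-cycle (1 5 3 6 4 8 2 7).
On an 8-cycle, f^8 is the identity, so f^60 = f^4 there (60 ≡ 4 mod 8).
Advancing 4 steps from 4: 4 → 8 → 2 → 7 → 1.

1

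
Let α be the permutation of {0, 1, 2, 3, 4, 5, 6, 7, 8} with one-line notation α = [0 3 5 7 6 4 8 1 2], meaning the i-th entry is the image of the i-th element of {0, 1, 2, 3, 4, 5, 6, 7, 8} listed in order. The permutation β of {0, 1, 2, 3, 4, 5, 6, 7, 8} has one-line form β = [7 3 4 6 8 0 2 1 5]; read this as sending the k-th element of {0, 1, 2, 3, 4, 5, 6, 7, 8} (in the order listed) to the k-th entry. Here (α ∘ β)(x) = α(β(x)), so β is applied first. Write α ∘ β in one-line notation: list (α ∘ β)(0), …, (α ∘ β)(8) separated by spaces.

Chase each element through β then α: 0 → 7 → 1; 1 → 3 → 7; 2 → 4 → 6; 3 → 6 → 8; 4 → 8 → 2; 5 → 0 → 0; 6 → 2 → 5; 7 → 1 → 3; 8 → 5 → 4.
So α ∘ β in one-line form is 1 7 6 8 2 0 5 3 4.

1 7 6 8 2 0 5 3 4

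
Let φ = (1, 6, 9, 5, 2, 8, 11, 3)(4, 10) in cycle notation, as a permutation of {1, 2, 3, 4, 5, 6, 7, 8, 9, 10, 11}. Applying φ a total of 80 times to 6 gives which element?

6

6 lies in the 8-cycle (1, 6, 9, 5, 2, 8, 11, 3).
Powers repeat with period 8 on this cycle, and 80 mod 8 = 0, so φ^80(6) = φ^0(6).
So φ^80(6) = 6.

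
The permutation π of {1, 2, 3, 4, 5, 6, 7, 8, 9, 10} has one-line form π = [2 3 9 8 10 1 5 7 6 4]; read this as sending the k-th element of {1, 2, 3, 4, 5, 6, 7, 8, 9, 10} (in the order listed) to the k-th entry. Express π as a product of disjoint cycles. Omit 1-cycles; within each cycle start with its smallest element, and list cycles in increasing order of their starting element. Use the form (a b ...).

(1 2 3 9 6)(4 8 7 5 10)

From 1: 1 → 2 → 3 → 9 → 6 → 1, closing the cycle (1 2 3 9 6).
Repeating from the next unused element and collecting all non-trivial cycles gives (1 2 3 9 6)(4 8 7 5 10).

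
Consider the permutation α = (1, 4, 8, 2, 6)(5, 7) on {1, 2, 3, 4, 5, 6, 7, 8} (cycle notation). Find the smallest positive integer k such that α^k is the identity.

10

The disjoint cycles have lengths 5, 2, 1.
Since disjoint cycles commute, ord(α) = lcm(5, 2) = 10.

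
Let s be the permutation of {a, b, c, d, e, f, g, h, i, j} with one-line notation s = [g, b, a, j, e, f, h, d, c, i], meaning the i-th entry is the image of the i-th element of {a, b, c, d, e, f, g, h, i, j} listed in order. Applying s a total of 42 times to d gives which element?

Tracing d → j → … returns to d after 7 steps, so d lies in a 7-cycle (a g h d j i c).
Since the cycle has length 7, s^42 acts on it the same as s^0 (42 mod 7 = 0).
So s^42(d) = d.

d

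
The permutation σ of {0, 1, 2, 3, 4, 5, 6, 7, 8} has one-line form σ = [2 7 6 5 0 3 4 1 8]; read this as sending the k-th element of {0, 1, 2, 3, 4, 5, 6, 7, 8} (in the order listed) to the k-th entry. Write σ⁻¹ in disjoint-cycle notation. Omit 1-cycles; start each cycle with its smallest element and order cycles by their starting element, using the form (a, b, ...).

First write σ in disjoint cycles: (0, 2, 6, 4)(1, 7)(3, 5).
The inverse reverses every cycle; in canonical form, σ⁻¹ = (0, 4, 6, 2)(1, 7)(3, 5).

(0, 4, 6, 2)(1, 7)(3, 5)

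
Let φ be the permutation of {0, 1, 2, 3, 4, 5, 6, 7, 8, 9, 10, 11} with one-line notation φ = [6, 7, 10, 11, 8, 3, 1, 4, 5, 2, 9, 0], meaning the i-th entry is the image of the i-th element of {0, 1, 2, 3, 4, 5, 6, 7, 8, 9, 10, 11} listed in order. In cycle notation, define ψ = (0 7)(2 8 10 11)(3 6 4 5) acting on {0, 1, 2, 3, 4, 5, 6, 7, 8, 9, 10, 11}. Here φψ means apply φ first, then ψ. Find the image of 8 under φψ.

φ(8) = 5, then ψ(5) = 3; composing gives (φψ)(8) = 3.

3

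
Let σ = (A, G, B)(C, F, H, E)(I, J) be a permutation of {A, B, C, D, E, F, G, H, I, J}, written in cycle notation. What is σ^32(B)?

B lies in the 3-cycle (A, G, B).
Since the cycle has length 3, σ^32 acts on it the same as σ^2 (32 mod 3 = 2).
Stepping 2 places around the cycle: B → A → G.

G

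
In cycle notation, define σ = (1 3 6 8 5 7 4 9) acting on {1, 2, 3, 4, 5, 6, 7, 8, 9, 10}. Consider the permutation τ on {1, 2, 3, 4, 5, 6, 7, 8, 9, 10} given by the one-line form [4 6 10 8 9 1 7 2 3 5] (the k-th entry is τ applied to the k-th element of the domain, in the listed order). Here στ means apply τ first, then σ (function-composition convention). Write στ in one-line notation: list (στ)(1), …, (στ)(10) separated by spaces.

9 8 10 5 1 3 4 2 6 7

(στ)(x) = σ(τ(x)). Computing each image: σ(τ(1)) = σ(4) = 9, σ(τ(2)) = σ(6) = 8, σ(τ(3)) = σ(10) = 10, σ(τ(4)) = σ(8) = 5, σ(τ(5)) = σ(9) = 1, σ(τ(6)) = σ(1) = 3, σ(τ(7)) = σ(7) = 4, σ(τ(8)) = σ(2) = 2, σ(τ(9)) = σ(3) = 6, σ(τ(10)) = σ(5) = 7.
Hence στ = [9 8 10 5 1 3 4 2 6 7].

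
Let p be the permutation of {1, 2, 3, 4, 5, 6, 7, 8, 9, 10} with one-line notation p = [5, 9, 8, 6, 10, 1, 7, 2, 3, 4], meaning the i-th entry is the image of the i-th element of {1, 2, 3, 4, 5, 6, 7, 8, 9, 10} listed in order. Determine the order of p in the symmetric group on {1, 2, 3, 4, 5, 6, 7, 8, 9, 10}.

20

The disjoint-cycle form of p has cycle lengths 5, 4, 1.
The order is lcm(5, 4) = 20.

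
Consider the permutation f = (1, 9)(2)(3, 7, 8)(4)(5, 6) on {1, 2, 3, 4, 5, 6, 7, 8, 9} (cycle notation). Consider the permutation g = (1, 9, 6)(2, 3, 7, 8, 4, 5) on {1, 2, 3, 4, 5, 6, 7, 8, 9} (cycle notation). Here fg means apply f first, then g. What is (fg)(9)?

(fg)(9) = g(f(9)). f(9) = 1, then g(1) = 9. So (fg)(9) = 9.

9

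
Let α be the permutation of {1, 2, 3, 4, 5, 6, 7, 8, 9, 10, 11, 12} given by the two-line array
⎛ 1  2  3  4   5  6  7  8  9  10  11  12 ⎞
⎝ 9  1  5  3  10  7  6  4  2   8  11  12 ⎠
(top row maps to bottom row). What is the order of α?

The disjoint-cycle form of α has cycle lengths 5, 3, 2, 1, 1.
The order of α is the least common multiple of its cycle lengths: lcm(5, 3, 2) = 30.

30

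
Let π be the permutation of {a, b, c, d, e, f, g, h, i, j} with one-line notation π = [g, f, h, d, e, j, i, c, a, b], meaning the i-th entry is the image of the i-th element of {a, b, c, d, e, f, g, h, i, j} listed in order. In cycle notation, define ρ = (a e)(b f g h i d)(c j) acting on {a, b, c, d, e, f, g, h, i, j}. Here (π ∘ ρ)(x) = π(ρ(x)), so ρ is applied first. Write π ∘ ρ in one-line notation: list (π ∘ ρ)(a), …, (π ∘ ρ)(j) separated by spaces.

(π ∘ ρ)(x) = π(ρ(x)). Computing each image: π(ρ(a)) = π(e) = e, π(ρ(b)) = π(f) = j, π(ρ(c)) = π(j) = b, π(ρ(d)) = π(b) = f, π(ρ(e)) = π(a) = g, π(ρ(f)) = π(g) = i, π(ρ(g)) = π(h) = c, π(ρ(h)) = π(i) = a, π(ρ(i)) = π(d) = d, π(ρ(j)) = π(c) = h.
Hence π ∘ ρ = [e j b f g i c a d h].

e j b f g i c a d h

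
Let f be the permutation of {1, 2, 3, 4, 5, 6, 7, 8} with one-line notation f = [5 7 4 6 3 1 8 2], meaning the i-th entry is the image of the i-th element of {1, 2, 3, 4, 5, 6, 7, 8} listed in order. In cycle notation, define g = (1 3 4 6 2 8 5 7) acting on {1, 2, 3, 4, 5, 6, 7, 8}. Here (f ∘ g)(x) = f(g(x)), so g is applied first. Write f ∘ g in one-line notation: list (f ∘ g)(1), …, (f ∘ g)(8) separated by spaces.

Chase each element through g then f: 1 → 3 → 4; 2 → 8 → 2; 3 → 4 → 6; 4 → 6 → 1; 5 → 7 → 8; 6 → 2 → 7; 7 → 1 → 5; 8 → 5 → 3.
Collecting the images, f ∘ g = [4 2 6 1 8 7 5 3].

4 2 6 1 8 7 5 3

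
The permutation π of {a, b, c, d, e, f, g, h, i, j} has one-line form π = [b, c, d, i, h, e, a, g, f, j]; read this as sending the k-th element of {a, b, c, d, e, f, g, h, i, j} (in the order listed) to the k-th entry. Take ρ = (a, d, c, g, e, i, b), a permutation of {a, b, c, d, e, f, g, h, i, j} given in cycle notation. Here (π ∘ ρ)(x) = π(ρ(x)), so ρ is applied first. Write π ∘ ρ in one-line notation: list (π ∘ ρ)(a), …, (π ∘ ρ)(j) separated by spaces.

(π ∘ ρ)(x) = π(ρ(x)). Computing each image: π(ρ(a)) = π(d) = i, π(ρ(b)) = π(a) = b, π(ρ(c)) = π(g) = a, π(ρ(d)) = π(c) = d, π(ρ(e)) = π(i) = f, π(ρ(f)) = π(f) = e, π(ρ(g)) = π(e) = h, π(ρ(h)) = π(h) = g, π(ρ(i)) = π(b) = c, π(ρ(j)) = π(j) = j.
Hence π ∘ ρ = [i b a d f e h g c j].

i b a d f e h g c j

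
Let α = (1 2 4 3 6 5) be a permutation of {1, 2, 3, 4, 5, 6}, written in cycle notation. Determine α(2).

4

Within (1 2 4 3 6 5), 2 ↦ 4.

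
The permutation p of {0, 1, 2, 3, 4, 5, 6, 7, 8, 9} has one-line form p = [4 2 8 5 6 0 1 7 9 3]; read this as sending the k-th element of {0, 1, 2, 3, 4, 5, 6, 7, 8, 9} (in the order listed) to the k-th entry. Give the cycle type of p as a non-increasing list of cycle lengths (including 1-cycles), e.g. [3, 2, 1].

The disjoint cycles are (0, 4, 6, 1, 2, 8, 9, 3, 5)(7), with lengths 9, 1 in non-increasing order.

[9, 1]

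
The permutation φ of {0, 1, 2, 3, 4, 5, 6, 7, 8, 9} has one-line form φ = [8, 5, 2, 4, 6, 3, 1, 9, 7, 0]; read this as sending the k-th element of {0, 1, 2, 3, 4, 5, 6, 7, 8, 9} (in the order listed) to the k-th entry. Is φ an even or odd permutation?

odd

In disjoint-cycle form the cycle lengths are 5, 4, 1.
A cycle of length ℓ contributes ℓ−1 transpositions, so φ is a product of 4 + 3 = 7 transpositions — odd.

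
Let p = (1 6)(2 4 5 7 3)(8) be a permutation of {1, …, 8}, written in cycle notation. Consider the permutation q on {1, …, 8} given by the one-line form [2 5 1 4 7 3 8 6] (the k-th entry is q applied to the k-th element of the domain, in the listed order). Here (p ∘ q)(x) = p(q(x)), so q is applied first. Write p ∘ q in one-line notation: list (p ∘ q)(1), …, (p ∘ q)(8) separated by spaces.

4 7 6 5 3 2 8 1

(p ∘ q)(x) = p(q(x)). Computing each image: p(q(1)) = p(2) = 4, p(q(2)) = p(5) = 7, p(q(3)) = p(1) = 6, p(q(4)) = p(4) = 5, p(q(5)) = p(7) = 3, p(q(6)) = p(3) = 2, p(q(7)) = p(8) = 8, p(q(8)) = p(6) = 1.
Hence p ∘ q = [4 7 6 5 3 2 8 1].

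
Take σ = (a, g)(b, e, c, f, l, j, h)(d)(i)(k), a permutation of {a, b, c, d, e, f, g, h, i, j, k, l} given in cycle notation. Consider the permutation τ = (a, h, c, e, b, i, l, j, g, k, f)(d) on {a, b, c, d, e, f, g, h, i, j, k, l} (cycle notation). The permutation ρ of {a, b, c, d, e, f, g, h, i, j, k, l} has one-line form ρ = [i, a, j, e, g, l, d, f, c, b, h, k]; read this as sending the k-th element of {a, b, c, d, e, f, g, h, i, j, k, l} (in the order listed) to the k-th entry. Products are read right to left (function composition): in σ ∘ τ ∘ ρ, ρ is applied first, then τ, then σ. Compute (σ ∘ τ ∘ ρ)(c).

Chase c: ρ(c) = j; τ(j) = g; σ(g) = a. Hence (σ ∘ τ ∘ ρ)(c) = a.

a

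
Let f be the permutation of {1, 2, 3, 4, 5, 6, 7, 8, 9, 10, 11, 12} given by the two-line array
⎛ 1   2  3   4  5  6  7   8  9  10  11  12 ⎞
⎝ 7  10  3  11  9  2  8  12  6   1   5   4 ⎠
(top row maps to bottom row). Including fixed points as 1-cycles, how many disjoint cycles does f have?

The cycle decomposition is (1, 7, 8, 12, 4, 11, 5, 9, 6, 2, 10)(3), which has 2 cycles (counting 1-cycles).

2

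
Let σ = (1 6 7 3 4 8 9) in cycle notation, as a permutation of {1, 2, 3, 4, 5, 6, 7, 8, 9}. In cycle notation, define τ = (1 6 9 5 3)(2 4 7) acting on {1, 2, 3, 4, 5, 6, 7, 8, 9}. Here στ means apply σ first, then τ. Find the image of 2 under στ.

4

(στ)(2) = τ(σ(2)). σ(2) = 2, then τ(2) = 4. So (στ)(2) = 4.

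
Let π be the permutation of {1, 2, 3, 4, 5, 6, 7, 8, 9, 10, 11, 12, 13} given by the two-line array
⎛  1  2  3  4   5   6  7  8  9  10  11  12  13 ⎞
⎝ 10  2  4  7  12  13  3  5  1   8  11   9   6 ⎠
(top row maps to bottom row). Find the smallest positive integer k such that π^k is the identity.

The disjoint-cycle form of π has cycle lengths 6, 3, 2, 1, 1.
The order is lcm(6, 3, 2) = 6.

6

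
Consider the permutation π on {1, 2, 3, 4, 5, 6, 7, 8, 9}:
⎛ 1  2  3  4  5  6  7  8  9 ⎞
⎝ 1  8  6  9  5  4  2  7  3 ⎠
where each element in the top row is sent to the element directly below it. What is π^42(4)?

3

Tracing 4 → 9 → … returns to 4 after 4 steps, so 4 lies in a 4-cycle (3 6 4 9).
On a 4-cycle, π^4 is the identity, so π^42 = π^2 there (42 ≡ 2 mod 4).
Advancing 2 steps from 4: 4 → 9 → 3.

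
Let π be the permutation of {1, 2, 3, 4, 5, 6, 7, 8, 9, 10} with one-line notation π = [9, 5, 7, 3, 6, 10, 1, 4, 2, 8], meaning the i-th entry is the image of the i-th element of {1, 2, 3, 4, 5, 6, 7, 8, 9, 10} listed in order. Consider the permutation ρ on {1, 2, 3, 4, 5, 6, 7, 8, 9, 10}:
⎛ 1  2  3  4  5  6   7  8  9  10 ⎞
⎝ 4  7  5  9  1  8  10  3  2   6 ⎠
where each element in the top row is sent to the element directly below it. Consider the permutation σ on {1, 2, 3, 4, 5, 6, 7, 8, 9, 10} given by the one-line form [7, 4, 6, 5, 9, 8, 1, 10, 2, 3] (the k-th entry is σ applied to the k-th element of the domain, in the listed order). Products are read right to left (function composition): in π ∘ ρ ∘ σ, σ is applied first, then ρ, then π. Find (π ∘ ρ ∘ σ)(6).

7

Chase 6: σ(6) = 8; ρ(8) = 3; π(3) = 7. Hence (π ∘ ρ ∘ σ)(6) = 7.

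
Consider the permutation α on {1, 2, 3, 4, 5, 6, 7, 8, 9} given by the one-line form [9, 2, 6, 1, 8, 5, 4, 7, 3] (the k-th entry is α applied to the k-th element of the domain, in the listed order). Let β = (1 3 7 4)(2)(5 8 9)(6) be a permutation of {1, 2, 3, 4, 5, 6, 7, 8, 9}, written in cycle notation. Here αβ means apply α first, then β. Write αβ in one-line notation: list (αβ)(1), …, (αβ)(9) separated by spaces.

(αβ)(x) = β(α(x)). Computing each image: β(α(1)) = β(9) = 5, β(α(2)) = β(2) = 2, β(α(3)) = β(6) = 6, β(α(4)) = β(1) = 3, β(α(5)) = β(8) = 9, β(α(6)) = β(5) = 8, β(α(7)) = β(4) = 1, β(α(8)) = β(7) = 4, β(α(9)) = β(3) = 7.
Hence αβ = [5 2 6 3 9 8 1 4 7].

5 2 6 3 9 8 1 4 7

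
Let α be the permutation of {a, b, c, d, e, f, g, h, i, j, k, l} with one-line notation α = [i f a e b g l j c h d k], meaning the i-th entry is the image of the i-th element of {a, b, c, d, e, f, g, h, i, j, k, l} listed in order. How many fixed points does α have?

0

No element satisfies α(x) = x, so there are 0 fixed points.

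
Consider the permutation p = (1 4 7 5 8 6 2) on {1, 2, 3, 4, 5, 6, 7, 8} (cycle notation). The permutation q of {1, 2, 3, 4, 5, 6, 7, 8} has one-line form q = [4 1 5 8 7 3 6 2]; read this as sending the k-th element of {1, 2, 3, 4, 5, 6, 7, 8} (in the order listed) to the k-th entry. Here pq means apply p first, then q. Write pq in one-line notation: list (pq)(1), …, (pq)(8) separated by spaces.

For each element, apply p then q: 1 → 4 → 8; 2 → 1 → 4; 3 → 3 → 5; 4 → 7 → 6; 5 → 8 → 2; 6 → 2 → 1; 7 → 5 → 7; 8 → 6 → 3.
Collecting the images, pq = [8 4 5 6 2 1 7 3].

8 4 5 6 2 1 7 3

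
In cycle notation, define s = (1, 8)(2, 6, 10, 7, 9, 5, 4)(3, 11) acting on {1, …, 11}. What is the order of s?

14

The cycle type of s is (7, 2, 2).
The order of s is the least common multiple of its cycle lengths: lcm(7, 2, 2) = 14.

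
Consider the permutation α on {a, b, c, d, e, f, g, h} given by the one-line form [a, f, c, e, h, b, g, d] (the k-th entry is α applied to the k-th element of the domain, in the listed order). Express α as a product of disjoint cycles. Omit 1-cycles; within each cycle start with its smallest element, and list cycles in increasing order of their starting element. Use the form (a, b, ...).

From b: b → f → b, closing the cycle (b, f).
Continuing from each remaining unvisited element yields (b, f)(d, e, h).

(b, f)(d, e, h)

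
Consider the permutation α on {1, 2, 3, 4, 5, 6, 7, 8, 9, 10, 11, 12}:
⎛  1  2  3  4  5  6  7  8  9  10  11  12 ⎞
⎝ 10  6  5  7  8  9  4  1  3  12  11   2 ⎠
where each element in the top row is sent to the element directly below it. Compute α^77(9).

Tracing 9 → 3 → … returns to 9 after 9 steps, so 9 lies in a 9-cycle (1, 10, 12, 2, 6, 9, 3, 5, 8).
On a 9-cycle, α^9 is the identity, so α^77 = α^5 there (77 ≡ 5 mod 9).
Advancing 5 steps from 9: 9 → 3 → 5 → 8 → 1 → 10.

10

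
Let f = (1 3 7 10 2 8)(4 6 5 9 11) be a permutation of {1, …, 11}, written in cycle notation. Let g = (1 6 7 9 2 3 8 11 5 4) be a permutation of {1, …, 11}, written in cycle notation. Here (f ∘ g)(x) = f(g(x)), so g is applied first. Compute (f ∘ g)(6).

(f ∘ g)(6) = f(g(6)). g(6) = 7, then f(7) = 10. So (f ∘ g)(6) = 10.

10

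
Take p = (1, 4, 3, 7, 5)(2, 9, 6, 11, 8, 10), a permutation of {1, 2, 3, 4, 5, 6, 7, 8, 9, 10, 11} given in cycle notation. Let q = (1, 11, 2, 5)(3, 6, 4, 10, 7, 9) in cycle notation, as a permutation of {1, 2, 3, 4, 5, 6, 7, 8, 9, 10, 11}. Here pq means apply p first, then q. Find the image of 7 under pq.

First apply p: p(7) = 5, then q(5) = 1. Thus (pq)(7) = 1.

1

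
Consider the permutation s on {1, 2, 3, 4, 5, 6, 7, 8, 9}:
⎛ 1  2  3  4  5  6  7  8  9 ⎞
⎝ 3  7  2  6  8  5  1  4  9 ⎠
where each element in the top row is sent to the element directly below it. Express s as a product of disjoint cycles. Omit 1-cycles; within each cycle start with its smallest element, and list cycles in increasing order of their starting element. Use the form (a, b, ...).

(1, 3, 2, 7)(4, 6, 5, 8)

Start at 1 and follow images: 1 → 3 → 2 → 7 → 1, giving the cycle (1, 3, 2, 7).
Repeating from the next unused element and collecting all non-trivial cycles gives (1, 3, 2, 7)(4, 6, 5, 8).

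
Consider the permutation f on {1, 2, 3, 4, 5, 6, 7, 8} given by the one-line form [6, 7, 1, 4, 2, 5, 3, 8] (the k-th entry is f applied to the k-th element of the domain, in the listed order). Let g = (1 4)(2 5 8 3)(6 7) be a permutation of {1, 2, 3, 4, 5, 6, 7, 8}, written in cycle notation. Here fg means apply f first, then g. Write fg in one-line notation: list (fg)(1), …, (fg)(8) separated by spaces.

(fg)(x) = g(f(x)). Computing each image: g(f(1)) = g(6) = 7, g(f(2)) = g(7) = 6, g(f(3)) = g(1) = 4, g(f(4)) = g(4) = 1, g(f(5)) = g(2) = 5, g(f(6)) = g(5) = 8, g(f(7)) = g(3) = 2, g(f(8)) = g(8) = 3.
Hence fg = [7 6 4 1 5 8 2 3].

7 6 4 1 5 8 2 3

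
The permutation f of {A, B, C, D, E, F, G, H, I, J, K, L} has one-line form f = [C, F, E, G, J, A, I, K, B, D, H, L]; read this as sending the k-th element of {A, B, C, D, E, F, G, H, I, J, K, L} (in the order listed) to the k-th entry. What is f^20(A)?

Tracing A → C → … returns to A after 9 steps, so A lies in a 9-cycle (A C E J D G I B F).
Since the cycle has length 9, f^20 acts on it the same as f^2 (20 mod 9 = 2).
Stepping 2 places around the cycle: A → C → E.

E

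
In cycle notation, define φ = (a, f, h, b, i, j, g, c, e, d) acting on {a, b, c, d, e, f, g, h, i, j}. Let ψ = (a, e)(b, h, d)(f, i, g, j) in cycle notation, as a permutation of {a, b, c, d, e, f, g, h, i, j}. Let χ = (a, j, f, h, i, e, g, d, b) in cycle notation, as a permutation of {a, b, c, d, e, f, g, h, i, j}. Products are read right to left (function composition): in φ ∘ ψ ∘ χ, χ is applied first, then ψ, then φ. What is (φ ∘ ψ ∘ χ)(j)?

Chase j: χ(j) = f; ψ(f) = i; φ(i) = j. Hence (φ ∘ ψ ∘ χ)(j) = j.

j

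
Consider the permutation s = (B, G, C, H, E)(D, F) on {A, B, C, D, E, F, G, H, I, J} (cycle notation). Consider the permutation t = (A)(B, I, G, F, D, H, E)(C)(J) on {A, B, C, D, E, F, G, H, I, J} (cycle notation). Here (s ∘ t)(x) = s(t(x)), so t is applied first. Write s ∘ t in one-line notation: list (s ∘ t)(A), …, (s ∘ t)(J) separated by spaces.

A I H E G F D B C J

(s ∘ t)(x) = s(t(x)). Computing each image: s(t(A)) = s(A) = A, s(t(B)) = s(I) = I, s(t(C)) = s(C) = H, s(t(D)) = s(H) = E, s(t(E)) = s(B) = G, s(t(F)) = s(D) = F, s(t(G)) = s(F) = D, s(t(H)) = s(E) = B, s(t(I)) = s(G) = C, s(t(J)) = s(J) = J.
Hence s ∘ t = [A I H E G F D B C J].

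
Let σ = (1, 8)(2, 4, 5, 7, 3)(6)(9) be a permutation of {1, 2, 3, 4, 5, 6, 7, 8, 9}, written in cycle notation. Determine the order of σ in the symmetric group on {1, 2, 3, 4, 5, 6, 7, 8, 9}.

The cycle type of σ is (5, 2, 1, 1).
The order of σ is the least common multiple of its cycle lengths: lcm(5, 2) = 10.

10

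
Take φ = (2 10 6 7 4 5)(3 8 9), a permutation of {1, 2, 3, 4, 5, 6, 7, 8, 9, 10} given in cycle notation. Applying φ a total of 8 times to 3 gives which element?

3 lies in the 3-cycle (3 8 9).
Since the cycle has length 3, φ^8 acts on it the same as φ^2 (8 mod 3 = 2).
Stepping 2 places around the cycle: 3 → 8 → 9.

9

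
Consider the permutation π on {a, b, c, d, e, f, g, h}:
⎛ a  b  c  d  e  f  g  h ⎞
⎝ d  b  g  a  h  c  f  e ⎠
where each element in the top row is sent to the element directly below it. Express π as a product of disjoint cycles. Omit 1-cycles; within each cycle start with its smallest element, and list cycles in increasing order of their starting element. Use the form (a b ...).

(a d)(c g f)(e h)

From a: a → d → a, closing the cycle (a d).
Continuing from each remaining unvisited element yields (a d)(c g f)(e h).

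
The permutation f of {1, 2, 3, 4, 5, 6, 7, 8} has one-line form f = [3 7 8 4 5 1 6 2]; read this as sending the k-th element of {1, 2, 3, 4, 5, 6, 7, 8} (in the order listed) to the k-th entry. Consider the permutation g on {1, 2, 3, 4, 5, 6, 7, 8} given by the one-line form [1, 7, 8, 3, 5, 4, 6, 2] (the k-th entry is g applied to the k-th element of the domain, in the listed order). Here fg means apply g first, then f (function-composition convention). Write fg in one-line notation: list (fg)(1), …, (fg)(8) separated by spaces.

(fg)(x) = f(g(x)). Computing each image: f(g(1)) = f(1) = 3, f(g(2)) = f(7) = 6, f(g(3)) = f(8) = 2, f(g(4)) = f(3) = 8, f(g(5)) = f(5) = 5, f(g(6)) = f(4) = 4, f(g(7)) = f(6) = 1, f(g(8)) = f(2) = 7.
Hence fg = [3 6 2 8 5 4 1 7].

3 6 2 8 5 4 1 7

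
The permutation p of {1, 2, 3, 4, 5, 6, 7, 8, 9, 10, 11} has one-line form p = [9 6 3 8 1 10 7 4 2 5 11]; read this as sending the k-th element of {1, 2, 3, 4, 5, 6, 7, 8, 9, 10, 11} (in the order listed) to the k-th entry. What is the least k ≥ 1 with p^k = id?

The disjoint-cycle form of p has cycle lengths 6, 2, 1, 1, 1.
Since disjoint cycles commute, ord(p) = lcm(6, 2) = 6.

6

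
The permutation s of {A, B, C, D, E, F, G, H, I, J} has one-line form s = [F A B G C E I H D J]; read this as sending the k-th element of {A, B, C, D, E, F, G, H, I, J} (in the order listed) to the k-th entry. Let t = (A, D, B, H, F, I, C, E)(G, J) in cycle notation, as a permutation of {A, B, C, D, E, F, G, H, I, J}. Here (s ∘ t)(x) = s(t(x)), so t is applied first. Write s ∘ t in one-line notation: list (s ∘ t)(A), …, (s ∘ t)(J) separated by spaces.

Chase each element through t then s: A → D → G; B → H → H; C → E → C; D → B → A; E → A → F; F → I → D; G → J → J; H → F → E; I → C → B; J → G → I.
So s ∘ t in one-line form is G H C A F D J E B I.

G H C A F D J E B I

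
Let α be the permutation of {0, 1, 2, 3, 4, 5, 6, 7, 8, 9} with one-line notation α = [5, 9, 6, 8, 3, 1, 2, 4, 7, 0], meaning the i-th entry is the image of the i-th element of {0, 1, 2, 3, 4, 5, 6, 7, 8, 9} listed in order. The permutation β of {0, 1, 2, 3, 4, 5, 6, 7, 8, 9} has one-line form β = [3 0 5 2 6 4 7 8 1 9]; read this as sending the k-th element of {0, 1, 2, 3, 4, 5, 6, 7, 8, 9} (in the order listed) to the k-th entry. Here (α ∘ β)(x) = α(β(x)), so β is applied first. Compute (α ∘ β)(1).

First apply β: β(1) = 0, then α(0) = 5. Thus (α ∘ β)(1) = 5.

5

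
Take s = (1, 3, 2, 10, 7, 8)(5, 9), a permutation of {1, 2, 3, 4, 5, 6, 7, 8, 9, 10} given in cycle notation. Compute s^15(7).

7 lies in the 6-cycle (1, 3, 2, 10, 7, 8).
Powers repeat with period 6 on this cycle, and 15 mod 6 = 3, so s^15(7) = s^3(7).
Stepping 3 places around the cycle: 7 → 8 → 1 → 3.

3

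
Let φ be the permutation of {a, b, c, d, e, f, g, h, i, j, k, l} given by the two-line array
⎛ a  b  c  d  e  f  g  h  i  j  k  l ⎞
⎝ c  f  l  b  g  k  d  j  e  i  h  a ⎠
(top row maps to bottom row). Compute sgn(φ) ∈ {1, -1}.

In disjoint-cycle form the cycle lengths are 9, 3.
A cycle is odd iff its length is even; φ has 0 even-length cycles, so sgn(φ) = (−1)^0 and φ is even.

1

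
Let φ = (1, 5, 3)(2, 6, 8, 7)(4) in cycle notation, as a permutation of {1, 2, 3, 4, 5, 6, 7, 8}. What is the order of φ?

12

The disjoint cycles have lengths 4, 3, 1.
Since disjoint cycles commute, ord(φ) = lcm(4, 3) = 12.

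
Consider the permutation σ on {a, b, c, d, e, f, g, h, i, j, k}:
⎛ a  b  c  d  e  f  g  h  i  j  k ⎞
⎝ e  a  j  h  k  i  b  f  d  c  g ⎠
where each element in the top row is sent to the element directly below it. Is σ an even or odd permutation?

In disjoint-cycle form the cycle lengths are 5, 4, 2.
A cycle of length ℓ contributes ℓ−1 transpositions, so σ is a product of 4 + 3 + 1 = 8 transpositions — even.

even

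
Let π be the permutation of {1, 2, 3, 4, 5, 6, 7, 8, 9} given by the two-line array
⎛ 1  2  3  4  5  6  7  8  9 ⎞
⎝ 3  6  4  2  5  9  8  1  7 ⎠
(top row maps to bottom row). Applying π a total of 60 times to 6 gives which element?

Tracing 6 → 9 → … returns to 6 after 8 steps, so 6 lies in an 8-cycle (1 3 4 2 6 9 7 8).
On an 8-cycle, π^8 is the identity, so π^60 = π^4 there (60 ≡ 4 mod 8).
Advancing 4 steps from 6: 6 → 9 → 7 → 8 → 1.

1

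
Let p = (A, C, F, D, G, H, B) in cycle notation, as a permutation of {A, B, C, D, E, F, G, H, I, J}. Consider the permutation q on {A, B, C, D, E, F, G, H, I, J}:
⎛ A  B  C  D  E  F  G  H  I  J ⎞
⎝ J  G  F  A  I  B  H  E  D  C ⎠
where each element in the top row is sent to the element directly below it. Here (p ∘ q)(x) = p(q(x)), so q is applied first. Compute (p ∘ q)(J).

q(J) = C, then p(C) = F; composing gives (p ∘ q)(J) = F.

F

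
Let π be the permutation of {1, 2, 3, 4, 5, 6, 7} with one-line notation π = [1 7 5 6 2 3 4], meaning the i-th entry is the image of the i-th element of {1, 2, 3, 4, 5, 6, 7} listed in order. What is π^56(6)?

5

Tracing 6 → 3 → … returns to 6 after 6 steps, so 6 lies in a 6-cycle (2 7 4 6 3 5).
Since the cycle has length 6, π^56 acts on it the same as π^2 (56 mod 6 = 2).
Advancing 2 steps from 6: 6 → 3 → 5.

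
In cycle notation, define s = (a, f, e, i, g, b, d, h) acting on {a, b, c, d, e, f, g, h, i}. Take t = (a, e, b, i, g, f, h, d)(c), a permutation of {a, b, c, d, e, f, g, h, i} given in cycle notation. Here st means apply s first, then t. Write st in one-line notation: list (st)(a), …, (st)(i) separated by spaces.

(st)(x) = t(s(x)). Computing each image: t(s(a)) = t(f) = h, t(s(b)) = t(d) = a, t(s(c)) = t(c) = c, t(s(d)) = t(h) = d, t(s(e)) = t(i) = g, t(s(f)) = t(e) = b, t(s(g)) = t(b) = i, t(s(h)) = t(a) = e, t(s(i)) = t(g) = f.
Hence st = [h a c d g b i e f].

h a c d g b i e f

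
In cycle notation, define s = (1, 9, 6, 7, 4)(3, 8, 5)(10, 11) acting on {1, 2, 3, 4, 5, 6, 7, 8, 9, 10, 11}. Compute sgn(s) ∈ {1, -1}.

The cycle lengths are 5, 3, 2, 1.
A cycle of length ℓ contributes ℓ−1 transpositions, so s is a product of 4 + 2 + 1 = 7 transpositions — odd.

-1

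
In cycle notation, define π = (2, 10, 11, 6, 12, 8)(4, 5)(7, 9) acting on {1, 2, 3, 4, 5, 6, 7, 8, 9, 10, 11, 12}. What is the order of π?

6

The cycle type of π is (6, 2, 2, 1, 1).
The order of π is the least common multiple of its cycle lengths: lcm(6, 2, 2) = 6.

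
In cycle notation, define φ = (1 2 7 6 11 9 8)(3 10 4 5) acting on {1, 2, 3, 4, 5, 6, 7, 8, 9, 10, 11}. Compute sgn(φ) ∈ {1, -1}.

-1

The cycle lengths are 7, 4.
A cycle of length ℓ contributes ℓ−1 transpositions, so φ is a product of 6 + 3 = 9 transpositions — odd.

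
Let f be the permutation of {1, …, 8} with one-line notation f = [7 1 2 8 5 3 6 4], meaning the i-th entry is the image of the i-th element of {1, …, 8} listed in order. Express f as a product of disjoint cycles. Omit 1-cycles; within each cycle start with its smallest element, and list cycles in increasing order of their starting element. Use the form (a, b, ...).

(1, 7, 6, 3, 2)(4, 8)

Iterating f from 1 gives 1 → 7 → 6 → 3 → 2 → 1; that is the 5-cycle (1, 7, 6, 3, 2).
Continuing from each remaining unvisited element yields (1, 7, 6, 3, 2)(4, 8).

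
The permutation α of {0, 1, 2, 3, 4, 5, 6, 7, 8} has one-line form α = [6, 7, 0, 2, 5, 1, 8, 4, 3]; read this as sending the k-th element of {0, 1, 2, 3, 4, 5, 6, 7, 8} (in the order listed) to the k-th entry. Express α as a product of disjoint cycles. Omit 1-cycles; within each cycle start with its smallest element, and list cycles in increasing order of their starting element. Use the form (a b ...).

(0 6 8 3 2)(1 7 4 5)

From 0: 0 → 6 → 8 → 3 → 2 → 0, closing the cycle (0 6 8 3 2).
Repeating from the next unused element and collecting all non-trivial cycles gives (0 6 8 3 2)(1 7 4 5).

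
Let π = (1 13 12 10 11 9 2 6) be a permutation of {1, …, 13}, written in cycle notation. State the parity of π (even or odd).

odd

The cycle lengths are 8, 1, 1, 1, 1, 1.
A cycle of length ℓ contributes ℓ−1 transpositions, so π is a product of 7 transpositions — odd.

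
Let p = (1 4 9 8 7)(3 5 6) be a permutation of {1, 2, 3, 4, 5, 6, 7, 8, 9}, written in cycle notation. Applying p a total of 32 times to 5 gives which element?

5 lies in the 3-cycle (3 5 6).
On a 3-cycle, p^3 is the identity, so p^32 = p^2 there (32 ≡ 2 mod 3).
Advancing 2 steps from 5: 5 → 6 → 3.

3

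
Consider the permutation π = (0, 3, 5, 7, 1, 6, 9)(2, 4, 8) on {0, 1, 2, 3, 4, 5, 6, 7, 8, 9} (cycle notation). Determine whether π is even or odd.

The cycle lengths are 7, 3.
A cycle of length ℓ contributes ℓ−1 transpositions, so π is a product of 6 + 2 = 8 transpositions — even.

even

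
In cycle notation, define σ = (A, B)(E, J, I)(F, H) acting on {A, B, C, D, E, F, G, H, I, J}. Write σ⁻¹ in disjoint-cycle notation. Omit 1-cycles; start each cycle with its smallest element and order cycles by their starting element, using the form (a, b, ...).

If σ sends a → b within a cycle, σ⁻¹ sends b → a; equivalently, reverse each cycle.
After reversing and putting each cycle's least element first, σ⁻¹ = (A, B)(E, I, J)(F, H).

(A, B)(E, I, J)(F, H)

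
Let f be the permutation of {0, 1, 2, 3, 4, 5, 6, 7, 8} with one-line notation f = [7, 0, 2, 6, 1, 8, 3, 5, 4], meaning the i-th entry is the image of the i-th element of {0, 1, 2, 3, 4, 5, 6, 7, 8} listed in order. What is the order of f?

The disjoint-cycle form of f has cycle lengths 6, 2, 1.
Since disjoint cycles commute, ord(f) = lcm(6, 2) = 6.

6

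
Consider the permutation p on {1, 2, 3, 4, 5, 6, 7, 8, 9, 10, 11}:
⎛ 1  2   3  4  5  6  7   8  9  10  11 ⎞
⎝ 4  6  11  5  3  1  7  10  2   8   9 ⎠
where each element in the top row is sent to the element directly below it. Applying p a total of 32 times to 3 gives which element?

Tracing 3 → 11 → … returns to 3 after 8 steps, so 3 lies in an 8-cycle (1, 4, 5, 3, 11, 9, 2, 6).
Powers repeat with period 8 on this cycle, and 32 mod 8 = 0, so p^32(3) = p^0(3).
So p^32(3) = 3.

3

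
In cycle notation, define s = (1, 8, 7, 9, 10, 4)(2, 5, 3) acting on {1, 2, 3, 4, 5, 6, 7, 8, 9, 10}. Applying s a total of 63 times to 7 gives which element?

7 lies in the 6-cycle (1, 8, 7, 9, 10, 4).
Powers repeat with period 6 on this cycle, and 63 mod 6 = 3, so s^63(7) = s^3(7).
Advancing 3 steps from 7: 7 → 9 → 10 → 4.

4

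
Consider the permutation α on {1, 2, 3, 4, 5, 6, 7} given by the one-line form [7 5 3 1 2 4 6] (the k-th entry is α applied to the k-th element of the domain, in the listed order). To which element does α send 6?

4

6 is element number 6 of the domain, and entry number 6 of the one-line form is 4, so α(6) = 4.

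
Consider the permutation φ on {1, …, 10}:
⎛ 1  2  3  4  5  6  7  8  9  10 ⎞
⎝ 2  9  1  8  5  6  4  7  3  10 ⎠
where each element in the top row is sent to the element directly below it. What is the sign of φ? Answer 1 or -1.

In disjoint-cycle form the cycle lengths are 4, 3, 1, 1, 1.
A cycle is odd iff its length is even; φ has 1 even-length cycle, so sgn(φ) = (−1)^1 and φ is odd.

-1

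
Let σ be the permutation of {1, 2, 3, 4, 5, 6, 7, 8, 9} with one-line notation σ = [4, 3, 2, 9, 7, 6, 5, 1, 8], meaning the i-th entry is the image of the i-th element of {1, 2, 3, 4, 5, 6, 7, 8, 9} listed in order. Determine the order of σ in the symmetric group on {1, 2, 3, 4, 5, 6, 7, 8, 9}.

Writing σ as disjoint cycles, the cycle lengths are 4, 2, 2, 1.
The order of σ is the least common multiple of its cycle lengths: lcm(4, 2, 2) = 4.

4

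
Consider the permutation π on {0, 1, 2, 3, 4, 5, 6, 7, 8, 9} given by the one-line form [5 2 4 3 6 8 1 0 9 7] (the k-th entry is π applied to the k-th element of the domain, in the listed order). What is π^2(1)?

4

Tracing 1 → 2 → … returns to 1 after 4 steps, so 1 lies in a 4-cycle (1, 2, 4, 6).
Stepping 2 places around the cycle: 1 → 2 → 4.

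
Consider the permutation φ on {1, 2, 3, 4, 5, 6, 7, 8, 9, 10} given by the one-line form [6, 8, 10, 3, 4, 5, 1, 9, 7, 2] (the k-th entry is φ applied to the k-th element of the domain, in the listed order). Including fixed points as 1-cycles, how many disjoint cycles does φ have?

The cycle decomposition is (1 6 5 4 3 10 2 8 9 7), which has 1 cycle (counting 1-cycles).

1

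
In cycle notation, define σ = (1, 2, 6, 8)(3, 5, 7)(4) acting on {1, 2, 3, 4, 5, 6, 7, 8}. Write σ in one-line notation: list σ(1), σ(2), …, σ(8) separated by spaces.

Image by image: 1→2, 2→6, 3→5, 4→4, 5→7, 6→8, 7→3, 8→1.
So the one-line form is 2 6 5 4 7 8 3 1.

2 6 5 4 7 8 3 1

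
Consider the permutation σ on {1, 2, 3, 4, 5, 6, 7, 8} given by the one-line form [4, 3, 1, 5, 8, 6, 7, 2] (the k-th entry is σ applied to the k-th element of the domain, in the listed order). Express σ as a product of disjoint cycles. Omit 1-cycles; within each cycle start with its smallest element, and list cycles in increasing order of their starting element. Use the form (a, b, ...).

(1, 4, 5, 8, 2, 3)

Start at 1 and follow images: 1 → 4 → 5 → 8 → 2 → 3 → 1, giving the cycle (1, 4, 5, 8, 2, 3).
Repeating from the next unused element and collecting all non-trivial cycles gives (1, 4, 5, 8, 2, 3).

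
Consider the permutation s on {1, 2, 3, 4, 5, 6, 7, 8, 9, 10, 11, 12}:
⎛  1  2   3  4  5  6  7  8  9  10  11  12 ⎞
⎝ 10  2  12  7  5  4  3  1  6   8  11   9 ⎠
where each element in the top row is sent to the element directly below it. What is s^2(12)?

Tracing 12 → 9 → … returns to 12 after 6 steps, so 12 lies in a 6-cycle (3, 12, 9, 6, 4, 7).
Advancing 2 steps from 12: 12 → 9 → 6.

6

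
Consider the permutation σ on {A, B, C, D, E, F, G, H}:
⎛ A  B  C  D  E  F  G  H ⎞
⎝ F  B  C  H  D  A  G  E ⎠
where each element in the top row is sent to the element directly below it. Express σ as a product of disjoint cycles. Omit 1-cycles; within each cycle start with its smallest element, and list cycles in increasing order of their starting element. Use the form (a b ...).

(A F)(D H E)

Start at A and follow images: A → F → A, giving the cycle (A F).
Repeating from the next unused element and collecting all non-trivial cycles gives (A F)(D H E).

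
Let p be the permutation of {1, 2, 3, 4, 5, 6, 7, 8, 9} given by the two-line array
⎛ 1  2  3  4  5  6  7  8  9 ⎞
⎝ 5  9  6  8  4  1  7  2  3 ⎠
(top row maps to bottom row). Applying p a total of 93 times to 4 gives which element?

Tracing 4 → 8 → … returns to 4 after 8 steps, so 4 lies in an 8-cycle (1, 5, 4, 8, 2, 9, 3, 6).
Powers repeat with period 8 on this cycle, and 93 mod 8 = 5, so p^93(4) = p^5(4).
Advancing 5 steps from 4: 4 → 8 → 2 → 9 → 3 → 6.

6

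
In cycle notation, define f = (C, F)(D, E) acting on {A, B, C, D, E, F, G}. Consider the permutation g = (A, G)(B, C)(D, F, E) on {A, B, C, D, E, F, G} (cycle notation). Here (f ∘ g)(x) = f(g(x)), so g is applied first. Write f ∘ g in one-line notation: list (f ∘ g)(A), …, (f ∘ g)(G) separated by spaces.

(f ∘ g)(x) = f(g(x)). Computing each image: f(g(A)) = f(G) = G, f(g(B)) = f(C) = F, f(g(C)) = f(B) = B, f(g(D)) = f(F) = C, f(g(E)) = f(D) = E, f(g(F)) = f(E) = D, f(g(G)) = f(A) = A.
Hence f ∘ g = [G F B C E D A].

G F B C E D A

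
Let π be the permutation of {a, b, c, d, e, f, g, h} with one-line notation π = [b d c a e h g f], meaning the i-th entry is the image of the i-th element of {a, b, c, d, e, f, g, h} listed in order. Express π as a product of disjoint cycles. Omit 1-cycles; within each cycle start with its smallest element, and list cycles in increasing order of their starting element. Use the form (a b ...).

Iterating π from a gives a → b → d → a; that is the 3-cycle (a b d).
Continuing from each remaining unvisited element yields (a b d)(f h).

(a b d)(f h)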